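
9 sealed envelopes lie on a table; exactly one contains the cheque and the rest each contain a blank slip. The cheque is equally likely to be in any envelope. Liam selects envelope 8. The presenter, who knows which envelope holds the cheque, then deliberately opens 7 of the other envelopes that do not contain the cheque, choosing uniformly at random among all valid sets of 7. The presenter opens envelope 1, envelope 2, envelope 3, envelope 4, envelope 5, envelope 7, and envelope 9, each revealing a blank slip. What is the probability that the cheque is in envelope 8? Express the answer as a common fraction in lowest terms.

1/9

Consider each possible location of the cheque in turn.
If it is in any of envelopes 1, 2, 3, 4, 5, 7, and 9 (prior 1/9 each): that envelope was opened and seen not to hold the prize — ruled out; weight (1/9)·0 = 0 each.
If it is in envelope 6 (prior 1/9): the presenter has no choice, probability 1; weight (1/9)·1 = 1/9.
If it is in envelope 8 (prior 1/9): the presenter has 8 equally likely choices, so probability 1/8; weight (1/9)·(1/8) = 1/72.
The weights sum to 1/8.
So P(the cheque in envelope 8 | the presenter opened envelope 1, envelope 2, envelope 3, envelope 4, envelope 5, envelope 7, and envelope 9) = (1/72) / (1/8) = 1/9.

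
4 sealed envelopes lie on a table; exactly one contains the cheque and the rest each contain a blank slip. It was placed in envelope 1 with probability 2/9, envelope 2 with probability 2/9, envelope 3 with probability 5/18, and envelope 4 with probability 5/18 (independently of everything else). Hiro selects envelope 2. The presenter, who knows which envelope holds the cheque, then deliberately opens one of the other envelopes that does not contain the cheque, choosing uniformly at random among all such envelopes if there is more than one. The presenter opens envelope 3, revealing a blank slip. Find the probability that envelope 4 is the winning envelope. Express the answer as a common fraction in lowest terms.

3/7

Consider each possible location of the cheque in turn.
If it is in envelope 1 (prior 2/9): the presenter has 2 equally likely choices, so probability 1/2; weight (2/9)·(1/2) = 1/9.
If it is in envelope 2 (prior 2/9): the presenter has 3 equally likely choices, so probability 1/3; weight (2/9)·(1/3) = 2/27.
If it is in envelope 3 (prior 5/18): the presenter opened envelope 3, so this case is ruled out; weight (5/18)·0 = 0.
If it is in envelope 4 (prior 5/18): the presenter has 2 equally likely choices, so probability 1/2; weight (5/18)·(1/2) = 5/36.
The weights sum to 35/108.
So P(the cheque in envelope 4 | the presenter opened envelope 3) = (5/36) / (35/108) = 3/7.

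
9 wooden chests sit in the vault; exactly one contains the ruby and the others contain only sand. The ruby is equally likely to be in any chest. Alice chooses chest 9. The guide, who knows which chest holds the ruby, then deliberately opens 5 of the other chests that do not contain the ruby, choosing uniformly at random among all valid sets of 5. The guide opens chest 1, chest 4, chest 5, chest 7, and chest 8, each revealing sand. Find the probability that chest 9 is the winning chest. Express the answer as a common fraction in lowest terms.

Consider each possible location of the ruby in turn.
If it is in any of chests 1, 4, 5, 7, and 8 (prior 1/9 each): that chest was opened and seen not to hold the prize — ruled out; weight (1/9)·0 = 0 each.
If it is in any of chests 2, 3, and 6 (prior 1/9 each): the guide has 21 equally likely choices, so probability 1/21; weight (1/9)·(1/21) = 1/189 each.
If it is in chest 9 (prior 1/9): the guide has 56 equally likely choices, so probability 1/56; weight (1/9)·(1/56) = 1/504.
The weights sum to 1/56.
So P(the ruby in chest 9 | the guide opened chest 1, chest 4, chest 5, chest 7, and chest 8) = (1/504) / (1/56) = 1/9.

1/9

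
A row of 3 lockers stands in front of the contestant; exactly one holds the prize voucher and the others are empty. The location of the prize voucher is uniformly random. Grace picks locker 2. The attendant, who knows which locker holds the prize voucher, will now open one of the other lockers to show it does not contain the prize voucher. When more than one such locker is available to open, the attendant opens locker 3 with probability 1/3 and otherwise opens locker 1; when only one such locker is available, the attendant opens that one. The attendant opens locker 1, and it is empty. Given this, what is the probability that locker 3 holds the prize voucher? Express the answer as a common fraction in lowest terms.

3/5

Condition on the true location of the prize voucher.
If it is in locker 1 (prior 1/3): the attendant opened locker 1, so this case is ruled out; weight (1/3)·0 = 0.
If it is in locker 2 (prior 1/3): locker 3 is available but not opened, probability 2/3; weight (1/3)·(2/3) = 2/9.
If it is in locker 3 (prior 1/3): only locker 1 is available, probability 1; weight (1/3)·1 = 1/3.
The weights sum to 5/9.
So P(the prize voucher in locker 3 | the attendant opened locker 1) = (1/3) / (5/9) = 3/5.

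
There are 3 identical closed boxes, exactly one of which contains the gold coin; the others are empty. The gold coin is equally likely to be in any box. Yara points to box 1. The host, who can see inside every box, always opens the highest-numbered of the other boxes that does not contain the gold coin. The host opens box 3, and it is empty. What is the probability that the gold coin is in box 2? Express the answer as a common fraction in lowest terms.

Consider each possible location of the gold coin in turn.
If it is in either of boxes 1 and 2 (prior 1/3 each): box 3 is the highest-numbered option available, probability 1; weight (1/3)·1 = 1/3 each.
If it is in box 3 (prior 1/3): the host opened box 3, so this case is ruled out; weight (1/3)·0 = 0.
The weights sum to 2/3.
So P(the gold coin in box 2 | the host opened box 3) = (1/3) / (2/3) = 1/2.

1/2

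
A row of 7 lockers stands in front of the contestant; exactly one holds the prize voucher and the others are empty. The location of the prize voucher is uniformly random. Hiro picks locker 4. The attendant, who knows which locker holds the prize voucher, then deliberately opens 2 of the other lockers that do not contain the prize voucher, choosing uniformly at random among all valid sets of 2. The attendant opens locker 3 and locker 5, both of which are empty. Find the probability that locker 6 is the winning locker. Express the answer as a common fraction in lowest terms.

Apply Bayes' rule, conditioning on where the prize voucher actually is.
If it is in any of lockers 1, 2, 6, and 7 (prior 1/7 each): the attendant has 10 equally likely choices, so probability 1/10; weight (1/7)·(1/10) = 1/70 each.
If it is in either of lockers 3 and 5 (prior 1/7 each): that locker was opened and seen not to hold the prize — ruled out; weight (1/7)·0 = 0 each.
If it is in locker 4 (prior 1/7): the attendant has 15 equally likely choices, so probability 1/15; weight (1/7)·(1/15) = 1/105.
The weights sum to 1/15.
So P(the prize voucher in locker 6 | the attendant opened locker 3 and locker 5) = (1/70) / (1/15) = 3/14.

3/14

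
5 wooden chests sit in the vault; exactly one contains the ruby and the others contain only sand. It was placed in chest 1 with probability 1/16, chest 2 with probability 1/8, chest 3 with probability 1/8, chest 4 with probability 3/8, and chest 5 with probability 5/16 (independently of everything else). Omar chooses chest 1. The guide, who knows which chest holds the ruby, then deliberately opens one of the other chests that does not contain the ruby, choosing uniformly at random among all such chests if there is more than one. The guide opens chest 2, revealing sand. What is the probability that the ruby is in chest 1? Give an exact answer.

Condition on the true location of the ruby.
If it is in chest 1 (prior 1/16): the guide has 4 equally likely choices, so probability 1/4; weight (1/16)·(1/4) = 1/64.
If it is in chest 2 (prior 1/8): the guide opened chest 2, so this case is ruled out; weight (1/8)·0 = 0.
If it is in chest 3 (prior 1/8): the guide has 3 equally likely choices, so probability 1/3; weight (1/8)·(1/3) = 1/24.
If it is in chest 4 (prior 3/8): the guide has 3 equally likely choices, so probability 1/3; weight (3/8)·(1/3) = 1/8.
If it is in chest 5 (prior 5/16): the guide has 3 equally likely choices, so probability 1/3; weight (5/16)·(1/3) = 5/48.
The weights sum to 55/192.
So P(the ruby in chest 1 | the guide opened chest 2) = (1/64) / (55/192) = 3/55.

3/55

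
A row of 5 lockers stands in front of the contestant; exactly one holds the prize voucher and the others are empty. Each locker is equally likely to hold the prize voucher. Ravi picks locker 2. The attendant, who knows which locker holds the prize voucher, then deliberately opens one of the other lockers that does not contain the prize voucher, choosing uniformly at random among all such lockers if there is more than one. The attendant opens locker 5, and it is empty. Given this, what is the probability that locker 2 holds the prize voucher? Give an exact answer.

Apply Bayes' rule, conditioning on where the prize voucher actually is.
If it is in any of lockers 1, 3, and 4 (prior 1/5 each): the attendant has 3 equally likely choices, so probability 1/3; weight (1/5)·(1/3) = 1/15 each.
If it is in locker 2 (prior 1/5): the attendant has 4 equally likely choices, so probability 1/4; weight (1/5)·(1/4) = 1/20.
If it is in locker 5 (prior 1/5): the attendant opened locker 5, so this case is ruled out; weight (1/5)·0 = 0.
The weights sum to 1/4.
So P(the prize voucher in locker 2 | the attendant opened locker 5) = (1/20) / (1/4) = 1/5.

1/5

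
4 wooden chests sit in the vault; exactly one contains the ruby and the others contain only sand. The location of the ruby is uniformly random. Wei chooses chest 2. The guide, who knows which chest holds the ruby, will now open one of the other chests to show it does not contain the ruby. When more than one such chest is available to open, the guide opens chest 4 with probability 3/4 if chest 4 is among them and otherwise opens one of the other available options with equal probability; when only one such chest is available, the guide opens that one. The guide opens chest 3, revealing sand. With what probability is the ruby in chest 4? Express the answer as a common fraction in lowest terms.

4/7

Apply Bayes' rule, conditioning on where the ruby actually is.
If it is in chest 1 (prior 1/4): chest 4 is available but not opened, probability 1/4; weight (1/4)·(1/4) = 1/16.
If it is in chest 2 (prior 1/4): chest 4 is available but not opened; chest 3 gets probability (1 − 3/4)/2 = 1/8; weight (1/4)·(1/8) = 1/32.
If it is in chest 3 (prior 1/4): the guide opened chest 3, so this case is ruled out; weight (1/4)·0 = 0.
If it is in chest 4 (prior 1/4): chest 4 holds the prize so is unavailable; the guide chooses uniformly among the 2 others, probability 1/2; weight (1/4)·(1/2) = 1/8.
The weights sum to 7/32.
So P(the ruby in chest 4 | the guide opened chest 3) = (1/8) / (7/32) = 4/7.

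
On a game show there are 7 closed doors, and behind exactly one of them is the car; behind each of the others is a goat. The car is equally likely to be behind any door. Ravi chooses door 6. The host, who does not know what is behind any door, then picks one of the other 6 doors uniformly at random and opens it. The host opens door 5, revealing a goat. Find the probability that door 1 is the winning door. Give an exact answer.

Apply Bayes' rule, conditioning on where the car actually is.
If it is behind any of doors 1, 2, 3, 4, 6, and 7 (prior 1/7 each): the host picks door 5 with probability 1/6 regardless, and it is not the prize; weight (1/7)·(1/6) = 1/42 each.
If it is behind door 5 (prior 1/7): the host opened door 5, so this case is ruled out; weight (1/7)·0 = 0.
The weights sum to 1/7.
So P(the car behind door 1 | the host opened door 5) = (1/42) / (1/7) = 1/6.

1/6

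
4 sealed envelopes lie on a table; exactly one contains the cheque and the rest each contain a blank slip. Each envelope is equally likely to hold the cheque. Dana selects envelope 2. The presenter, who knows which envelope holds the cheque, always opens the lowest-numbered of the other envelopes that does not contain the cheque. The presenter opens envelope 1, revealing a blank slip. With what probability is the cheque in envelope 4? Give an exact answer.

Condition on the true location of the cheque.
If it is in envelope 1 (prior 1/4): the presenter opened envelope 1, so this case is ruled out; weight (1/4)·0 = 0.
If it is in any of envelopes 2, 3, and 4 (prior 1/4 each): envelope 1 is the lowest-numbered option available, probability 1; weight (1/4)·1 = 1/4 each.
The weights sum to 3/4.
So P(the cheque in envelope 4 | the presenter opened envelope 1) = (1/4) / (3/4) = 1/3.

1/3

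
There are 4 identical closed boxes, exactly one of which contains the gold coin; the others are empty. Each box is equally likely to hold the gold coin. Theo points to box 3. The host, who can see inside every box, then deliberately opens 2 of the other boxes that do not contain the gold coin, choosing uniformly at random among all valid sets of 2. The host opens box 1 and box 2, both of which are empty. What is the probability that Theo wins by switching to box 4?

3/4

Condition on the true location of the gold coin.
If it is in either of boxes 1 and 2 (prior 1/4 each): that box was opened and seen not to hold the prize — ruled out; weight (1/4)·0 = 0 each.
If it is in box 3 (prior 1/4): the host has 3 equally likely choices, so probability 1/3; weight (1/4)·(1/3) = 1/12.
If it is in box 4 (prior 1/4): the host has no choice, probability 1; weight (1/4)·1 = 1/4.
The weights sum to 1/3.
So P(the gold coin in box 4 | the host opened box 1 and box 2) = (1/4) / (1/3) = 3/4.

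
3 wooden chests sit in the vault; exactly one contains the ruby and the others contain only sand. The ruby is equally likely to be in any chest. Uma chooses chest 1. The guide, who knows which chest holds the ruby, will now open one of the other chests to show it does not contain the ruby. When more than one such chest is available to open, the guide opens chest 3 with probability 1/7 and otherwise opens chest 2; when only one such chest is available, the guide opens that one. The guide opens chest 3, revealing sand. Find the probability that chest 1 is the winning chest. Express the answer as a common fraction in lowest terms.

Consider each possible location of the ruby in turn.
If it is in chest 1 (prior 1/3): chest 3 is available, opened with probability 1/7; weight (1/3)·(1/7) = 1/21.
If it is in chest 2 (prior 1/3): only chest 3 is available, probability 1; weight (1/3)·1 = 1/3.
If it is in chest 3 (prior 1/3): the guide opened chest 3, so this case is ruled out; weight (1/3)·0 = 0.
The weights sum to 8/21.
So P(the ruby in chest 1 | the guide opened chest 3) = (1/21) / (8/21) = 1/8.

1/8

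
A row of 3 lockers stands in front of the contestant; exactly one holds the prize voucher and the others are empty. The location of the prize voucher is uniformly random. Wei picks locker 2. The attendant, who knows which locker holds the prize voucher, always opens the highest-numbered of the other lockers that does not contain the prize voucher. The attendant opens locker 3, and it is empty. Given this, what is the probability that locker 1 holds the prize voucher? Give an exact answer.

1/2

Apply Bayes' rule, conditioning on where the prize voucher actually is.
If it is in either of lockers 1 and 2 (prior 1/3 each): locker 3 is the highest-numbered option available, probability 1; weight (1/3)·1 = 1/3 each.
If it is in locker 3 (prior 1/3): the attendant opened locker 3, so this case is ruled out; weight (1/3)·0 = 0.
The weights sum to 2/3.
So P(the prize voucher in locker 1 | the attendant opened locker 3) = (1/3) / (2/3) = 1/2.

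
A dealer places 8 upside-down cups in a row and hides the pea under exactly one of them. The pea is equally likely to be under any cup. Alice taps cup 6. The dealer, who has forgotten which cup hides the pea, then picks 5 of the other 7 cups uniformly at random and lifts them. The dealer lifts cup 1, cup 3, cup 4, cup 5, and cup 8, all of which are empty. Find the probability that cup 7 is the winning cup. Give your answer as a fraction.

1/3

Condition on the true location of the pea.
If it is under any of cups 1, 3, 4, 5, and 8 (prior 1/8 each): that cup was opened and seen not to hold the prize — ruled out; weight (1/8)·0 = 0 each.
If it is under any of cups 2, 6, and 7 (prior 1/8 each): the dealer picks exactly this set with probability 1/21 regardless, and none is the prize; weight (1/8)·(1/21) = 1/168 each.
The weights sum to 1/56.
So P(the pea under cup 7 | the dealer opened cup 1, cup 3, cup 4, cup 5, and cup 8) = (1/168) / (1/56) = 1/3.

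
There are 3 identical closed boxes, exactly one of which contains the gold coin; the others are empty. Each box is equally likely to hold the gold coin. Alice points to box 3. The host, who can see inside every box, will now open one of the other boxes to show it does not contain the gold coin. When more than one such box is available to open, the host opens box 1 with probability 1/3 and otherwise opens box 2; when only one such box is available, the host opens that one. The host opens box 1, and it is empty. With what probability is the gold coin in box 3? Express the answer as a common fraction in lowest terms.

Apply Bayes' rule, conditioning on where the gold coin actually is.
If it is in box 1 (prior 1/3): the host opened box 1, so this case is ruled out; weight (1/3)·0 = 0.
If it is in box 2 (prior 1/3): only box 1 is available, probability 1; weight (1/3)·1 = 1/3.
If it is in box 3 (prior 1/3): box 1 is available, opened with probability 1/3; weight (1/3)·(1/3) = 1/9.
The weights sum to 4/9.
So P(the gold coin in box 3 | the host opened box 1) = (1/9) / (4/9) = 1/4.

1/4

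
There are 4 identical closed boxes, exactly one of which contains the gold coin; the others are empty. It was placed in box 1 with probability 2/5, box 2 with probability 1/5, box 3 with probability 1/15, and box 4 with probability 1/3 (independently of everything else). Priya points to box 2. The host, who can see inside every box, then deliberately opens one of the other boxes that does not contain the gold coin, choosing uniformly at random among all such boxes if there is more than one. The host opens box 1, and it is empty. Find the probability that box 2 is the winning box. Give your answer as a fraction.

1/4

Condition on the true location of the gold coin.
If it is in box 1 (prior 2/5): the host opened box 1, so this case is ruled out; weight (2/5)·0 = 0.
If it is in box 2 (prior 1/5): the host has 3 equally likely choices, so probability 1/3; weight (1/5)·(1/3) = 1/15.
If it is in box 3 (prior 1/15): the host has 2 equally likely choices, so probability 1/2; weight (1/15)·(1/2) = 1/30.
If it is in box 4 (prior 1/3): the host has 2 equally likely choices, so probability 1/2; weight (1/3)·(1/2) = 1/6.
The weights sum to 4/15.
So P(the gold coin in box 2 | the host opened box 1) = (1/15) / (4/15) = 1/4.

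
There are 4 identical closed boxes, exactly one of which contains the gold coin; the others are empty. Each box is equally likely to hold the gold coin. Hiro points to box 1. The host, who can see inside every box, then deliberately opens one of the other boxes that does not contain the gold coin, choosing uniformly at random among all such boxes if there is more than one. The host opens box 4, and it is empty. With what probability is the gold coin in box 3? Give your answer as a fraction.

3/8

Consider each possible location of the gold coin in turn.
If it is in box 1 (prior 1/4): the host has 3 equally likely choices, so probability 1/3; weight (1/4)·(1/3) = 1/12.
If it is in either of boxes 2 and 3 (prior 1/4 each): the host has 2 equally likely choices, so probability 1/2; weight (1/4)·(1/2) = 1/8 each.
If it is in box 4 (prior 1/4): the host opened box 4, so this case is ruled out; weight (1/4)·0 = 0.
The weights sum to 1/3.
So P(the gold coin in box 3 | the host opened box 4) = (1/8) / (1/3) = 3/8.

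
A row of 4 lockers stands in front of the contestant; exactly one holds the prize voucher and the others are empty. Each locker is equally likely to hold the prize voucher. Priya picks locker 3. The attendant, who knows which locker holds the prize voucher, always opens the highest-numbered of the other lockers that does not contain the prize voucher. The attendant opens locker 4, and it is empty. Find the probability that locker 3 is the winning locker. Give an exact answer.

1/3

Condition on the true location of the prize voucher.
If it is in any of lockers 1, 2, and 3 (prior 1/4 each): locker 4 is the highest-numbered option available, probability 1; weight (1/4)·1 = 1/4 each.
If it is in locker 4 (prior 1/4): the attendant opened locker 4, so this case is ruled out; weight (1/4)·0 = 0.
The weights sum to 3/4.
So P(the prize voucher in locker 3 | the attendant opened locker 4) = (1/4) / (3/4) = 1/3.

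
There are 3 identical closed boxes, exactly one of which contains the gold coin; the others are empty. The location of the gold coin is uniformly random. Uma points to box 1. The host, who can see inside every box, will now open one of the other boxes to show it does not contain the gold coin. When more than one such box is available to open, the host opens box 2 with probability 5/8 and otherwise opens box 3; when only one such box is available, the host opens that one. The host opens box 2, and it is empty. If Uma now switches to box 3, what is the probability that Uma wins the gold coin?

8/13

Consider each possible location of the gold coin in turn.
If it is in box 1 (prior 1/3): box 2 is available, opened with probability 5/8; weight (1/3)·(5/8) = 5/24.
If it is in box 2 (prior 1/3): the host opened box 2, so this case is ruled out; weight (1/3)·0 = 0.
If it is in box 3 (prior 1/3): only box 2 is available, probability 1; weight (1/3)·1 = 1/3.
The weights sum to 13/24.
So P(the gold coin in box 3 | the host opened box 2) = (1/3) / (13/24) = 8/13.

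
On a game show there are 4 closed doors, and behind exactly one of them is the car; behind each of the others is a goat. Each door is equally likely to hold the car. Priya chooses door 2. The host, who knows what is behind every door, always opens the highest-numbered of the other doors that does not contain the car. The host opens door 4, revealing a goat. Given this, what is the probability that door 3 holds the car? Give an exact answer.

Condition on the true location of the car.
If it is behind any of doors 1, 2, and 3 (prior 1/4 each): door 4 is the highest-numbered option available, probability 1; weight (1/4)·1 = 1/4 each.
If it is behind door 4 (prior 1/4): the host opened door 4, so this case is ruled out; weight (1/4)·0 = 0.
The weights sum to 3/4.
So P(the car behind door 3 | the host opened door 4) = (1/4) / (3/4) = 1/3.

1/3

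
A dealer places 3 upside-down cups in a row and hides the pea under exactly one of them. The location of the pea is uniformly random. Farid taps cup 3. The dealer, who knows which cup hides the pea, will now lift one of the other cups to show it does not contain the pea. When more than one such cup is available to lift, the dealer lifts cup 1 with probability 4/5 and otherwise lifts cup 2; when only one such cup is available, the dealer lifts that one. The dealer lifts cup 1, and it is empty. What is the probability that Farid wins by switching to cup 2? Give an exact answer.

Consider each possible location of the pea in turn.
If it is under cup 1 (prior 1/3): the dealer opened cup 1, so this case is ruled out; weight (1/3)·0 = 0.
If it is under cup 2 (prior 1/3): only cup 1 is available, probability 1; weight (1/3)·1 = 1/3.
If it is under cup 3 (prior 1/3): cup 1 is available, opened with probability 4/5; weight (1/3)·(4/5) = 4/15.
The weights sum to 3/5.
So P(the pea under cup 2 | the dealer opened cup 1) = (1/3) / (3/5) = 5/9.

5/9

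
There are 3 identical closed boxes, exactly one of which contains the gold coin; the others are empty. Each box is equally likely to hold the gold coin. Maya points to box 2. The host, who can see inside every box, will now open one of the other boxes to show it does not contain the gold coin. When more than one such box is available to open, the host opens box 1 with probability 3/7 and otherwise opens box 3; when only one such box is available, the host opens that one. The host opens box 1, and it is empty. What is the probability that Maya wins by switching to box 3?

7/10

Condition on the true location of the gold coin.
If it is in box 1 (prior 1/3): the host opened box 1, so this case is ruled out; weight (1/3)·0 = 0.
If it is in box 2 (prior 1/3): box 1 is available, opened with probability 3/7; weight (1/3)·(3/7) = 1/7.
If it is in box 3 (prior 1/3): only box 1 is available, probability 1; weight (1/3)·1 = 1/3.
The weights sum to 10/21.
So P(the gold coin in box 3 | the host opened box 1) = (1/3) / (10/21) = 7/10.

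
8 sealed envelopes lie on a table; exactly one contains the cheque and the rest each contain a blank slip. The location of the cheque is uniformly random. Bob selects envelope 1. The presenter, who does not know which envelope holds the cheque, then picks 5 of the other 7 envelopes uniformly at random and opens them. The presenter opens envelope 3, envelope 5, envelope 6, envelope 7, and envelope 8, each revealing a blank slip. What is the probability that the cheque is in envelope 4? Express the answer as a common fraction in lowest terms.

1/3

Because the presenter chose which envelopes to open without knowing where the cheque is, the choice is independent of the prize location. Learning that none of the 5 opened envelopes holds the cheque simply rules out those 5 locations and leaves the remaining 3 envelopes still equally likely by symmetry.
So P(the cheque in envelope 4) = 1/3.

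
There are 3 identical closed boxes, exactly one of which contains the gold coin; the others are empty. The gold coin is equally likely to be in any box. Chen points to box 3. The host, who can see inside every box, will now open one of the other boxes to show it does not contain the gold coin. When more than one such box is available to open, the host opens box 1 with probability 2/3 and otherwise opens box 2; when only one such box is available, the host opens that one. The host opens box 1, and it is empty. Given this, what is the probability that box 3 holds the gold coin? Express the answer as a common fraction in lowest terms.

Consider each possible location of the gold coin in turn.
If it is in box 1 (prior 1/3): the host opened box 1, so this case is ruled out; weight (1/3)·0 = 0.
If it is in box 2 (prior 1/3): only box 1 is available, probability 1; weight (1/3)·1 = 1/3.
If it is in box 3 (prior 1/3): box 1 is available, opened with probability 2/3; weight (1/3)·(2/3) = 2/9.
The weights sum to 5/9.
So P(the gold coin in box 3 | the host opened box 1) = (2/9) / (5/9) = 2/5.

2/5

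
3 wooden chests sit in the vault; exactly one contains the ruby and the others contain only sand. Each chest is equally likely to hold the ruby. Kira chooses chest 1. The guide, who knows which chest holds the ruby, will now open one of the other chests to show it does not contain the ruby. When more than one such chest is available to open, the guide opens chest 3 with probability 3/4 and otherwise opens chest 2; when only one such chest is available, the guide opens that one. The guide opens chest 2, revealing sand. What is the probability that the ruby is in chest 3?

Condition on the true location of the ruby.
If it is in chest 1 (prior 1/3): chest 3 is available but not opened, probability 1/4; weight (1/3)·(1/4) = 1/12.
If it is in chest 2 (prior 1/3): the guide opened chest 2, so this case is ruled out; weight (1/3)·0 = 0.
If it is in chest 3 (prior 1/3): only chest 2 is available, probability 1; weight (1/3)·1 = 1/3.
The weights sum to 5/12.
So P(the ruby in chest 3 | the guide opened chest 2) = (1/3) / (5/12) = 4/5.

4/5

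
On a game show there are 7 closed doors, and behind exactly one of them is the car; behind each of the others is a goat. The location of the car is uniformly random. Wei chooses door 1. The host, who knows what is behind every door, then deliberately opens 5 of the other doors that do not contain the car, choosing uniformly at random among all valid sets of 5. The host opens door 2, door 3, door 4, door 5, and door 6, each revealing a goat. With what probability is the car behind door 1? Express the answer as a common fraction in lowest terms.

Consider each possible location of the car in turn.
If it is behind door 1 (prior 1/7): the host has 6 equally likely choices, so probability 1/6; weight (1/7)·(1/6) = 1/42.
If it is behind any of doors 2, 3, 4, 5, and 6 (prior 1/7 each): that door was opened and seen not to hold the prize — ruled out; weight (1/7)·0 = 0 each.
If it is behind door 7 (prior 1/7): the host has no choice, probability 1; weight (1/7)·1 = 1/7.
The weights sum to 1/6.
So P(the car behind door 1 | the host opened door 2, door 3, door 4, door 5, and door 6) = (1/42) / (1/6) = 1/7.

1/7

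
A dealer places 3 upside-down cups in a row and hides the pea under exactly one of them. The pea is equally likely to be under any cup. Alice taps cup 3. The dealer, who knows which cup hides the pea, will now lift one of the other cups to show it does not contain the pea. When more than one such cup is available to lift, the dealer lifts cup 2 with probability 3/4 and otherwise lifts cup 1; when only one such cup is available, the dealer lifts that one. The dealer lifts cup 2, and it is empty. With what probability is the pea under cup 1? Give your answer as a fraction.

Condition on the true location of the pea.
If it is under cup 1 (prior 1/3): only cup 2 is available, probability 1; weight (1/3)·1 = 1/3.
If it is under cup 2 (prior 1/3): the dealer opened cup 2, so this case is ruled out; weight (1/3)·0 = 0.
If it is under cup 3 (prior 1/3): cup 2 is available, opened with probability 3/4; weight (1/3)·(3/4) = 1/4.
The weights sum to 7/12.
So P(the pea under cup 1 | the dealer opened cup 2) = (1/3) / (7/12) = 4/7.

4/7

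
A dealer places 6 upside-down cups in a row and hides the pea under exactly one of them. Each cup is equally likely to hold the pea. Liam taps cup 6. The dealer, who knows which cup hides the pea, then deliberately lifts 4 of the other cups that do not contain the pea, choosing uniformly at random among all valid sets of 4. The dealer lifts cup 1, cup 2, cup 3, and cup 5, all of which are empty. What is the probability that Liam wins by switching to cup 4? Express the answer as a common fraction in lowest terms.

Condition on the true location of the pea.
If it is under any of cups 1, 2, 3, and 5 (prior 1/6 each): that cup was opened and seen not to hold the prize — ruled out; weight (1/6)·0 = 0 each.
If it is under cup 4 (prior 1/6): the dealer has no choice, probability 1; weight (1/6)·1 = 1/6.
If it is under cup 6 (prior 1/6): the dealer has 5 equally likely choices, so probability 1/5; weight (1/6)·(1/5) = 1/30.
The weights sum to 1/5.
So P(the pea under cup 4 | the dealer opened cup 1, cup 2, cup 3, and cup 5) = (1/6) / (1/5) = 5/6.

5/6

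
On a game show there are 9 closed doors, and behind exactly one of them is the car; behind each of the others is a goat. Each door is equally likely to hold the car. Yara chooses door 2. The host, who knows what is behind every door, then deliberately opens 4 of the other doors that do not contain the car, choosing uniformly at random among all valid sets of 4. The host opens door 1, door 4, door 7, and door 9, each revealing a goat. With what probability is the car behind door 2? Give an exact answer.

1/9

Apply Bayes' rule, conditioning on where the car actually is.
If it is behind any of doors 1, 4, 7, and 9 (prior 1/9 each): that door was opened and seen not to hold the prize — ruled out; weight (1/9)·0 = 0 each.
If it is behind door 2 (prior 1/9): the host has 70 equally likely choices, so probability 1/70; weight (1/9)·(1/70) = 1/630.
If it is behind any of doors 3, 5, 6, and 8 (prior 1/9 each): the host has 35 equally likely choices, so probability 1/35; weight (1/9)·(1/35) = 1/315 each.
The weights sum to 1/70.
So P(the car behind door 2 | the host opened door 1, door 4, door 7, and door 9) = (1/630) / (1/70) = 1/9.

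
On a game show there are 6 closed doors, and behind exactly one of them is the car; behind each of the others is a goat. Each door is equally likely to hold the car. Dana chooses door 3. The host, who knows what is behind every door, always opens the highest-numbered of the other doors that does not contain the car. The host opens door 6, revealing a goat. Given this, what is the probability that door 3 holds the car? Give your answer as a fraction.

Apply Bayes' rule, conditioning on where the car actually is.
If it is behind any of doors 1, 2, 3, 4, and 5 (prior 1/6 each): door 6 is the highest-numbered option available, probability 1; weight (1/6)·1 = 1/6 each.
If it is behind door 6 (prior 1/6): the host opened door 6, so this case is ruled out; weight (1/6)·0 = 0.
The weights sum to 5/6.
So P(the car behind door 3 | the host opened door 6) = (1/6) / (5/6) = 1/5.

1/5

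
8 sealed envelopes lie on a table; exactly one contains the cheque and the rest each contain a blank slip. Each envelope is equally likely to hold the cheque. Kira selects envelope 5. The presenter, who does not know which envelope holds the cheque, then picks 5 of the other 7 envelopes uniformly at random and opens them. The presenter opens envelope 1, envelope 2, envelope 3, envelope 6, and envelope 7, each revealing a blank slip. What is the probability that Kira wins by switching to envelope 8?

Because the presenter chose which envelopes to open without knowing where the cheque is, the choice is independent of the prize location. Learning that none of the 5 opened envelopes holds the cheque simply rules out those 5 locations and leaves the remaining 3 envelopes still equally likely by symmetry.
So P(the cheque in envelope 8) = 1/3.

1/3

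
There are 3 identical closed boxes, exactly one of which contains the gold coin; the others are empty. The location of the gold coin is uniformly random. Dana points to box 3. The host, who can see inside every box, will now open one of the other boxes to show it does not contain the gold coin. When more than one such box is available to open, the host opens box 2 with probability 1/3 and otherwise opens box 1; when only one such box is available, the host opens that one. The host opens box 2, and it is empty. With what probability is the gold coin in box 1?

Consider each possible location of the gold coin in turn.
If it is in box 1 (prior 1/3): only box 2 is available, probability 1; weight (1/3)·1 = 1/3.
If it is in box 2 (prior 1/3): the host opened box 2, so this case is ruled out; weight (1/3)·0 = 0.
If it is in box 3 (prior 1/3): box 2 is available, opened with probability 1/3; weight (1/3)·(1/3) = 1/9.
The weights sum to 4/9.
So P(the gold coin in box 1 | the host opened box 2) = (1/3) / (4/9) = 3/4.

3/4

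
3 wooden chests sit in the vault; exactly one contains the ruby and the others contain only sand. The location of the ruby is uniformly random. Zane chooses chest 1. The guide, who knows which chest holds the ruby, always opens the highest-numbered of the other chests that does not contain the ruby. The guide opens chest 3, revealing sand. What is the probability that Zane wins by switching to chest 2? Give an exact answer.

1/2

Apply Bayes' rule, conditioning on where the ruby actually is.
If it is in either of chests 1 and 2 (prior 1/3 each): chest 3 is the highest-numbered option available, probability 1; weight (1/3)·1 = 1/3 each.
If it is in chest 3 (prior 1/3): the guide opened chest 3, so this case is ruled out; weight (1/3)·0 = 0.
The weights sum to 2/3.
So P(the ruby in chest 2 | the guide opened chest 3) = (1/3) / (2/3) = 1/2.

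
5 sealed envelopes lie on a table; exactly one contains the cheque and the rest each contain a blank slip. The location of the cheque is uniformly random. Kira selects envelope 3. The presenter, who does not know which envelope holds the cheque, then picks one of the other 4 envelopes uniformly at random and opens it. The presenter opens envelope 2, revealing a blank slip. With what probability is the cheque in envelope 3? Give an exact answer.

Condition on the true location of the cheque.
If it is in any of envelopes 1, 3, 4, and 5 (prior 1/5 each): the presenter picks envelope 2 with probability 1/4 regardless, and it is not the prize; weight (1/5)·(1/4) = 1/20 each.
If it is in envelope 2 (prior 1/5): the presenter opened envelope 2, so this case is ruled out; weight (1/5)·0 = 0.
The weights sum to 1/5.
So P(the cheque in envelope 3 | the presenter opened envelope 2) = (1/20) / (1/5) = 1/4.

1/4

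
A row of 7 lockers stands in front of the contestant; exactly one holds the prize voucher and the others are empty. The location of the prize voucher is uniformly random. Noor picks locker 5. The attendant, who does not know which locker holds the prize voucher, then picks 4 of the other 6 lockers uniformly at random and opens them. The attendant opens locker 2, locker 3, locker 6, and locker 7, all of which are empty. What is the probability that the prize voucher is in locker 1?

Apply Bayes' rule, conditioning on where the prize voucher actually is.
If it is in any of lockers 1, 4, and 5 (prior 1/7 each): the attendant picks exactly this set with probability 1/15 regardless, and none is the prize; weight (1/7)·(1/15) = 1/105 each.
If it is in any of lockers 2, 3, 6, and 7 (prior 1/7 each): that locker was opened and seen not to hold the prize — ruled out; weight (1/7)·0 = 0 each.
The weights sum to 1/35.
So P(the prize voucher in locker 1 | the attendant opened locker 2, locker 3, locker 6, and locker 7) = (1/105) / (1/35) = 1/3.

1/3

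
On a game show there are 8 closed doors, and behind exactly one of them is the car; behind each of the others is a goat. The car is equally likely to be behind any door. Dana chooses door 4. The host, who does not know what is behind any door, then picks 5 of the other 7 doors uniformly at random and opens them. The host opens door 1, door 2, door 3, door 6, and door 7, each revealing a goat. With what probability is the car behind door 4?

1/3

Apply Bayes' rule, conditioning on where the car actually is.
If it is behind any of doors 1, 2, 3, 6, and 7 (prior 1/8 each): that door was opened and seen not to hold the prize — ruled out; weight (1/8)·0 = 0 each.
If it is behind any of doors 4, 5, and 8 (prior 1/8 each): the host picks exactly this set with probability 1/21 regardless, and none is the prize; weight (1/8)·(1/21) = 1/168 each.
The weights sum to 1/56.
So P(the car behind door 4 | the host opened door 1, door 2, door 3, door 6, and door 7) = (1/168) / (1/56) = 1/3.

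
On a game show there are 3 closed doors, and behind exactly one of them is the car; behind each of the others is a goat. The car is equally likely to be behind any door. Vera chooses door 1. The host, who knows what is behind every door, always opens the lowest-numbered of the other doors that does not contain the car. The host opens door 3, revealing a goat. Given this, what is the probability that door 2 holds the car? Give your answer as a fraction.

1

Consider each possible location of the car in turn.
If it is behind door 1 (prior 1/3): the host would have opened door 2 instead, probability 0; weight (1/3)·0 = 0.
If it is behind door 2 (prior 1/3): door 3 is the lowest-numbered option available, probability 1; weight (1/3)·1 = 1/3.
If it is behind door 3 (prior 1/3): the host opened door 3, so this case is ruled out; weight (1/3)·0 = 0.
The weights sum to 1/3.
So P(the car behind door 2 | the host opened door 3) = (1/3) / (1/3) = 1.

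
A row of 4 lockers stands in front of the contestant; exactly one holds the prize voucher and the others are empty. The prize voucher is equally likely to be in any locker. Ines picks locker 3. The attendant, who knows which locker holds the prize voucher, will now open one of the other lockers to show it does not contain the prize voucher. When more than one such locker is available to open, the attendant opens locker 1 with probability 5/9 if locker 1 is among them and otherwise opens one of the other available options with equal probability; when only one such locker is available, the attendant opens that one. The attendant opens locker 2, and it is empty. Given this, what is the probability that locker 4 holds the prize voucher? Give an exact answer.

Apply Bayes' rule, conditioning on where the prize voucher actually is.
If it is in locker 1 (prior 1/4): locker 1 holds the prize so is unavailable; the attendant chooses uniformly among the 2 others, probability 1/2; weight (1/4)·(1/2) = 1/8.
If it is in locker 2 (prior 1/4): the attendant opened locker 2, so this case is ruled out; weight (1/4)·0 = 0.
If it is in locker 3 (prior 1/4): locker 1 is available but not opened; locker 2 gets probability (1 − 5/9)/2 = 2/9; weight (1/4)·(2/9) = 1/18.
If it is in locker 4 (prior 1/4): locker 1 is available but not opened, probability 4/9; weight (1/4)·(4/9) = 1/9.
The weights sum to 7/24.
So P(the prize voucher in locker 4 | the attendant opened locker 2) = (1/9) / (7/24) = 8/21.

8/21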